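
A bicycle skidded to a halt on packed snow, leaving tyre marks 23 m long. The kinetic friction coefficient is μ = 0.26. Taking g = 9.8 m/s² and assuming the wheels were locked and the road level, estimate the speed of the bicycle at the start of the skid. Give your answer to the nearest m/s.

Deceleration a = μg = 0.26 × 9.8 = 2.548 m/s².
v = √(2a·d) = √(2 × 2.548 × 23) = √117.208 = 10.8263 m/s.

Initial speed ≈ 11 m/s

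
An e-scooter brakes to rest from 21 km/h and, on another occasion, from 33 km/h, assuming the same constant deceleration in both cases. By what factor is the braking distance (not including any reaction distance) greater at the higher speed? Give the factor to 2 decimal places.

Braking distance d = v²/(2a), so with a fixed, d ∝ v².
Factor = (33/21)² = 1.5714² = 2.4693.

Factor ≈ 2.47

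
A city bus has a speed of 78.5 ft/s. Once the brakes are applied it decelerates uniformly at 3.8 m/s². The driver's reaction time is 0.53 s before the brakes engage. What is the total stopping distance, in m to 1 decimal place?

78.5 ft/s × 0.3048 = 23.9268 m/s.
Reaction distance = v·t_r = 23.9268 × 0.53 = 12.681 m.
Braking distance = v²/(2a) = 23.9268² / (2 × 3.800) = 572.492 / 7.600 = 75.328 m.
Total = 12.681 + 75.328 = 88.009 m.

Total stopping distance ≈ 88.0 m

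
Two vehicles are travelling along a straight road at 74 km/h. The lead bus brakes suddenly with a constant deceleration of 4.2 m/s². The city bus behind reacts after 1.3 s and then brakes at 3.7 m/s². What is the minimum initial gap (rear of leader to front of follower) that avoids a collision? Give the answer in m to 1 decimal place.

Minimum gap ≈ 33.5 m

74 km/h ÷ 3.6 = 20.5556 m/s.
Leader travels v²/(2a_L) = 422.533 / 8.400 = 50.302 m before stopping.
Follower covers v·t_r = 20.5556 × 1.3 = 26.722 m while reacting, then v²/(2a_F) = 422.533 / 7.400 = 57.099 m while braking, for a total of 26.722 + 57.099 = 83.821 m.
Since a_F ≤ a_L and the follower starts braking later, the follower is never slower than the leader, so the closest approach is when both have stopped.
Minimum gap = 83.821 − 50.302 = 33.519 m.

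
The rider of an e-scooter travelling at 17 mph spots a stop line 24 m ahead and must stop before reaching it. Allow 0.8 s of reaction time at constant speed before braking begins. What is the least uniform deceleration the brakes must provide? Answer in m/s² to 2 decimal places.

Required deceleration ≈ 1.61 m/s²

17 mph × 0.44704 = 7.5997 m/s.
Distance covered during reaction = 7.5997 × 0.8 = 6.080 m.
Distance available for braking: 24 − 6.080 = 17.920 m.
v² = 2a·d ⇒ a = v²/(2d) = 7.5997² / (2 × 17.920) = 57.755 / 35.840 = 1.6115 m/s².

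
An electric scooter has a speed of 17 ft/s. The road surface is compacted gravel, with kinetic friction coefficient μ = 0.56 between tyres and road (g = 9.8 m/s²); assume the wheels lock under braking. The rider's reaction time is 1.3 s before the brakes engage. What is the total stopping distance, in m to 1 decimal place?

Total stopping distance ≈ 9.2 m

17 ft/s × 0.3048 = 5.1816 m/s.
a = μg = 0.56 × 9.8 = 5.488 m/s².
Reaction distance = v·t_r = 5.1816 × 1.3 = 6.736 m.
Braking distance = v²/(2a) = 5.1816² / (2 × 5.488) = 26.849 / 10.976 = 2.446 m.
Total = 6.736 + 2.446 = 9.182 m.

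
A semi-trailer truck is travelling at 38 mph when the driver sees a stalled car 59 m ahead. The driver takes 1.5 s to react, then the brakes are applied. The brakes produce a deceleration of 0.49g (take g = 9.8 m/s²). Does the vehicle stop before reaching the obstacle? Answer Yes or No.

Yes

38 mph × 0.44704 = 16.9875 m/s.
a = 0.49 × 9.8 = 4.802 m/s².
Reaction distance = 16.9875 × 1.5 = 25.481 m.
Braking distance = v²/(2a) = 288.575 / 9.604 = 30.047 m.
Total stopping distance = 25.481 + 30.047 = 55.528 m, vs 59 m available — it stops with 59 − 55.528 = 3.472 m to spare.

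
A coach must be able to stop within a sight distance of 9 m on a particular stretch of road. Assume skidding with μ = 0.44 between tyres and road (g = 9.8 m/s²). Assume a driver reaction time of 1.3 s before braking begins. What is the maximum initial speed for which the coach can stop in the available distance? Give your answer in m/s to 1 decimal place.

a = μg = 0.44 × 9.8 = 4.312 m/s².
Stopping distance: v·t_r + v²/(2a) = 9 with t_r = 1.3 s and a = 4.312 m/s².
So v² + 11.211 v − 77.62 = 0.
Positive root: v = −a·t_r + √((a·t_r)² + 2a·d) = −5.606 + √(31.427 + 77.62) = 4.8366 m/s.

Maximum speed ≈ 4.8 m/s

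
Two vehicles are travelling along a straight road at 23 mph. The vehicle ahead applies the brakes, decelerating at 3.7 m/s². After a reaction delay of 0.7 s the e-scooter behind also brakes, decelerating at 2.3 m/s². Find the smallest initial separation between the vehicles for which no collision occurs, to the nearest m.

23 mph × 0.44704 = 10.2819 m/s.
Leader travels v²/(2a_L) = 105.717 / 7.400 = 14.286 m before stopping.
Follower covers v·t_r = 10.2819 × 0.7 = 7.197 m while reacting, then v²/(2a_F) = 105.717 / 4.600 = 22.982 m while braking, for a total of 7.197 + 22.982 = 30.179 m.
Since a_F ≤ a_L and the follower starts braking later, the follower is never slower than the leader, so the closest approach is when both have stopped.
Minimum gap = 30.179 − 14.286 = 15.893 m.

Minimum gap ≈ 16 m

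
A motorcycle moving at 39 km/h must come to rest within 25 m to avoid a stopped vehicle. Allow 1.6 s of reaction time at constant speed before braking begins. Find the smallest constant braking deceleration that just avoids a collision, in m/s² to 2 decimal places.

Required deceleration ≈ 7.65 m/s²

39 km/h ÷ 3.6 = 10.8333 m/s.
Distance covered during reaction = 10.8333 × 1.6 = 17.333 m.
Distance available for braking: 25 − 17.333 = 7.667 m.
v² = 2a·d ⇒ a = v²/(2d) = 10.8333² / (2 × 7.667) = 117.360 / 15.334 = 7.6536 m/s².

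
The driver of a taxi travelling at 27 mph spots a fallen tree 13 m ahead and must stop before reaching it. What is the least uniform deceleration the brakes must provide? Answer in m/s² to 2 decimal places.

27 mph × 0.44704 = 12.0701 m/s.
v² = 2a·d ⇒ a = v²/(2d) = 12.0701² / (2 × 13.000) = 145.687 / 26.000 = 5.6033 m/s².

Required deceleration ≈ 5.60 m/s²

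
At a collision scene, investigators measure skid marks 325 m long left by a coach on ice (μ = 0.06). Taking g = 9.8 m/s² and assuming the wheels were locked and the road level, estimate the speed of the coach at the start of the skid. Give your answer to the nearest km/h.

Initial speed ≈ 70 km/h

Deceleration a = μg = 0.06 × 9.8 = 0.588 m/s².
v = √(2a·d) = √(2 × 0.588 × 325) = √382.200 = 19.5499 m/s.
= 19.5499 × 3.6 = 70.380 km/h.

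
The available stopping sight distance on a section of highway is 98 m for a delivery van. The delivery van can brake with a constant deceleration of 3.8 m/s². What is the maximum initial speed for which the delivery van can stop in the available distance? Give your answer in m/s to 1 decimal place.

v²/(2a) = d ⇒ v = √(2 × 3.800 × 98) = √744.80 = 27.2910 m/s.

Maximum speed ≈ 27.3 m/s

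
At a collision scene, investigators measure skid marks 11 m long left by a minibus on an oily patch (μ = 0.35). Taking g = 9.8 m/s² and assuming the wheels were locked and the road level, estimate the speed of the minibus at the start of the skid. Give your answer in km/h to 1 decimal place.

Initial speed ≈ 31.3 km/h

Deceleration a = μg = 0.35 × 9.8 = 3.430 m/s².
v = √(2a·d) = √(2 × 3.430 × 11) = √75.460 = 8.6868 m/s.
= 8.6868 × 3.6 = 31.272 km/h.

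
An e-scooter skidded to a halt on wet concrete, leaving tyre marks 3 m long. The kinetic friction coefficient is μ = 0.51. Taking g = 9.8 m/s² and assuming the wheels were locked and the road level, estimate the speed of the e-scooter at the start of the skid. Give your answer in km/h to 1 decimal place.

Initial speed ≈ 19.7 km/h

Deceleration a = μg = 0.51 × 9.8 = 4.998 m/s².
v = √(2a·d) = √(2 × 4.998 × 3) = √29.988 = 5.4761 m/s.
= 5.4761 × 3.6 = 19.714 km/h.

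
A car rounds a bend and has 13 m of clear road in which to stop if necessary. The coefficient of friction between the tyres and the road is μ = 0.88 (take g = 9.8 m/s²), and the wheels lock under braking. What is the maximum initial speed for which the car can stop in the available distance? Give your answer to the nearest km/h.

a = μg = 0.88 × 9.8 = 8.624 m/s².
v²/(2a) = d ⇒ v = √(2 × 8.624 × 13) = √224.22 = 14.9740 m/s.
14.9740 m/s × 3.6 = 53.906 km/h.

Maximum speed ≈ 54 km/h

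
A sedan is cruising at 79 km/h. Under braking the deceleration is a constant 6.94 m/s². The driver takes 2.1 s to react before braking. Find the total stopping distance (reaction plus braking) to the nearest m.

Total stopping distance ≈ 81 m

79 km/h ÷ 3.6 = 21.9444 m/s.
Reaction distance = v·t_r = 21.9444 × 2.1 = 46.083 m.
Braking distance = v²/(2a) = 21.9444² / (2 × 6.940) = 481.557 / 13.880 = 34.694 m.
Total = 46.083 + 34.694 = 80.777 m.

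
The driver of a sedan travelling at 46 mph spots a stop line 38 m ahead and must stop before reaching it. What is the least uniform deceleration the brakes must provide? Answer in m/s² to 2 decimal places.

46 mph × 0.44704 = 20.5638 m/s.
v² = 2a·d ⇒ a = v²/(2d) = 20.5638² / (2 × 38.000) = 422.870 / 76.000 = 5.5641 m/s².

Required deceleration ≈ 5.56 m/s²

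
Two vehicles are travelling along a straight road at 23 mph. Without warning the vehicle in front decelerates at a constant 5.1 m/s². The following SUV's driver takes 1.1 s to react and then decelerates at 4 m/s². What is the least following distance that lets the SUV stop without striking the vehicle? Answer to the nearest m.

Minimum gap ≈ 14 m

23 mph × 0.44704 = 10.2819 m/s.
Leader travels v²/(2a_L) = 105.717 / 10.200 = 10.364 m before stopping.
Follower covers v·t_r = 10.2819 × 1.1 = 11.310 m while reacting, then v²/(2a_F) = 105.717 / 8.000 = 13.215 m while braking, for a total of 11.310 + 13.215 = 24.525 m.
Since a_F ≤ a_L and the follower starts braking later, the follower is never slower than the leader, so the closest approach is when both have stopped.
Minimum gap = 24.525 − 10.364 = 14.161 m.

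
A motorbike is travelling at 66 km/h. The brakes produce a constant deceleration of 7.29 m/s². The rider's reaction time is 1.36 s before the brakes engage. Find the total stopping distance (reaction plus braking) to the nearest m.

Total stopping distance ≈ 48 m

66 km/h ÷ 3.6 = 18.3333 m/s.
Reaction distance = v·t_r = 18.3333 × 1.36 = 24.933 m.
Braking distance = v²/(2a) = 18.3333² / (2 × 7.290) = 336.110 / 14.580 = 23.053 m.
Total = 24.933 + 23.053 = 47.986 m.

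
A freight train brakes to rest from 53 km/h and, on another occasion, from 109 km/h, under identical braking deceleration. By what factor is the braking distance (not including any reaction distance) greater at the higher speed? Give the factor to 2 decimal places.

Braking distance d = v²/(2a), so with a fixed, d ∝ v².
Factor = (109/53)² = 2.0566² = 4.2296.

Factor ≈ 4.23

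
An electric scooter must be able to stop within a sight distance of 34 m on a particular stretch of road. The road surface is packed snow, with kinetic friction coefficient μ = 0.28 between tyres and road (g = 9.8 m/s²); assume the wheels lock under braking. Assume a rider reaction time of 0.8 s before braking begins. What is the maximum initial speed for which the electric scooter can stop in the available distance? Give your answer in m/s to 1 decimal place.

a = μg = 0.28 × 9.8 = 2.744 m/s².
Stopping distance: v·t_r + v²/(2a) = 34 with t_r = 0.8 s and a = 2.744 m/s².
So v² + 4.390 v − 186.59 = 0.
Positive root: v = −a·t_r + √((a·t_r)² + 2a·d) = −2.195 + √(4.818 + 186.59) = 11.6400 m/s.

Maximum speed ≈ 11.6 m/s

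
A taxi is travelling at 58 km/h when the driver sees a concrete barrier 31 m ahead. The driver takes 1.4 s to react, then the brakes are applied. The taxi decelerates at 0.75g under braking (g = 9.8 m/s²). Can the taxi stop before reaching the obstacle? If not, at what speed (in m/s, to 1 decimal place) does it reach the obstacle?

58 km/h ÷ 3.6 = 16.1111 m/s.
a = 0.75 × 9.8 = 7.350 m/s².
Reaction distance = 16.1111 × 1.4 = 22.556 m.
Braking distance needed to stop: v²/(2a) = 259.568 / 14.700 = 17.658 m, so total needed = 22.556 + 17.658 = 40.214 m > 31 m — it cannot stop.
Distance remaining when braking begins: 31 − 22.556 = 8.444 m.
v² = v₀² − 2a·d = 259.568 − 2 × 7.350 × 8.444 = 135.441 m²/s².
v = √135.441 = 11.638 m/s.

No — it strikes the obstacle at 11.6 m/s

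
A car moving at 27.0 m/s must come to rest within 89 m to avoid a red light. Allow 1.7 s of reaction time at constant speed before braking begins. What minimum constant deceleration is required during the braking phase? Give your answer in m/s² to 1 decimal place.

Distance covered during reaction = 27.0000 × 1.7 = 45.900 m.
Distance available for braking: 89 − 45.900 = 43.100 m.
v² = 2a·d ⇒ a = v²/(2d) = 27.0000² / (2 × 43.100) = 729.000 / 86.200 = 8.4571 m/s².

Required deceleration ≈ 8.5 m/s²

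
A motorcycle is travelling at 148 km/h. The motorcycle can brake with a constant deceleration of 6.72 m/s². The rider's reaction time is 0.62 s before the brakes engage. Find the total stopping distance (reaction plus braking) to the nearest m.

Total stopping distance ≈ 151 m

148 km/h ÷ 3.6 = 41.1111 m/s.
Reaction distance = v·t_r = 41.1111 × 0.62 = 25.489 m.
Braking distance = v²/(2a) = 41.1111² / (2 × 6.720) = 1690.123 / 13.440 = 125.753 m.
Total = 25.489 + 125.753 = 151.242 m.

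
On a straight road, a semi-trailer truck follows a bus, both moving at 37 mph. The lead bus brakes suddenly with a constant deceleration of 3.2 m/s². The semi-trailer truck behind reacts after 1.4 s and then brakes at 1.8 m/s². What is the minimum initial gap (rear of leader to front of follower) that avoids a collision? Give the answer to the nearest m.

37 mph × 0.44704 = 16.5405 m/s.
Leader travels v²/(2a_L) = 273.588 / 6.400 = 42.748 m before stopping.
Follower covers v·t_r = 16.5405 × 1.4 = 23.157 m while reacting, then v²/(2a_F) = 273.588 / 3.600 = 75.997 m while braking, for a total of 23.157 + 75.997 = 99.154 m.
Since a_F ≤ a_L and the follower starts braking later, the follower is never slower than the leader, so the closest approach is when both have stopped.
Minimum gap = 99.154 − 42.748 = 56.406 m.

Minimum gap ≈ 56 m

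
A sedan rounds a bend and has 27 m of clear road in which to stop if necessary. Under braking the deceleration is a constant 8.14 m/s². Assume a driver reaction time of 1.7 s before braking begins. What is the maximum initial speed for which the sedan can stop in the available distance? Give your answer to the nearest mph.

Stopping distance: v·t_r + v²/(2a) = 27 with t_r = 1.7 s and a = 8.140 m/s².
So v² + 27.676 v − 439.56 = 0.
Positive root: v = −a·t_r + √((a·t_r)² + 2a·d) = −13.838 + √(191.490 + 439.56) = 11.2827 m/s.
11.2827 m/s ÷ 0.44704 = 25.239 mph.

Maximum speed ≈ 25 mph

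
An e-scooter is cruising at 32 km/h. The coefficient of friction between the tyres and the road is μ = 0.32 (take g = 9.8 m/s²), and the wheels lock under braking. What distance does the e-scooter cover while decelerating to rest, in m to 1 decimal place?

Braking distance ≈ 12.6 m

32 km/h ÷ 3.6 = 8.8889 m/s.
a = μg = 0.32 × 9.8 = 3.136 m/s².
Braking distance = v²/(2a) = 8.8889² / (2 × 3.136) = 79.013 / 6.272 = 12.598 m.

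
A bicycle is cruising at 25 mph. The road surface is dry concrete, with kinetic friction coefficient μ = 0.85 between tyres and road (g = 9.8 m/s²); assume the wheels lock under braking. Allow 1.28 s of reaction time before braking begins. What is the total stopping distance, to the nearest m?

25 mph × 0.44704 = 11.1760 m/s.
a = μg = 0.85 × 9.8 = 8.330 m/s².
Reaction distance = v·t_r = 11.1760 × 1.28 = 14.305 m.
Braking distance = v²/(2a) = 11.1760² / (2 × 8.330) = 124.903 / 16.660 = 7.497 m.
Total = 14.305 + 7.497 = 21.802 m.

Total stopping distance ≈ 22 m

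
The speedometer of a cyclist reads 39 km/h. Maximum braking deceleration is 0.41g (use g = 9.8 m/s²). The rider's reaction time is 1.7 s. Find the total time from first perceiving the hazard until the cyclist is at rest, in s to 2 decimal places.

Total time ≈ 4.40 s

39 km/h ÷ 3.6 = 10.8333 m/s.
a = 0.41 × 9.8 = 4.018 m/s².
Braking time = v/a = 10.8333 / 4.018 = 2.696 s.
Total = 1.7 + 2.696 = 4.396 s.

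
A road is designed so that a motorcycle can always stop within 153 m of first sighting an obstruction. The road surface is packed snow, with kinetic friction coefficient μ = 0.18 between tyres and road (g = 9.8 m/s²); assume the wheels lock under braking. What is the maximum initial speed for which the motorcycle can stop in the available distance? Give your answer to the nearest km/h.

Maximum speed ≈ 84 km/h

a = μg = 0.18 × 9.8 = 1.764 m/s².
v²/(2a) = d ⇒ v = √(2 × 1.764 × 153) = √539.78 = 23.2332 m/s.
23.2332 m/s × 3.6 = 83.640 km/h.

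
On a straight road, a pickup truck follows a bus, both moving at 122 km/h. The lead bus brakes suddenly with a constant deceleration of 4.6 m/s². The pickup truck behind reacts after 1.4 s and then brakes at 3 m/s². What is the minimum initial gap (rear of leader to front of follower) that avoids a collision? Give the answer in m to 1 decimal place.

Minimum gap ≈ 114.0 m

122 km/h ÷ 3.6 = 33.8889 m/s.
Leader travels v²/(2a_L) = 1148.458 / 9.200 = 124.832 m before stopping.
Follower covers v·t_r = 33.8889 × 1.4 = 47.444 m while reacting, then v²/(2a_F) = 1148.458 / 6.000 = 191.410 m while braking, for a total of 47.444 + 191.410 = 238.854 m.
Since a_F ≤ a_L and the follower starts braking later, the follower is never slower than the leader, so the closest approach is when both have stopped.
Minimum gap = 238.854 − 124.832 = 114.022 m.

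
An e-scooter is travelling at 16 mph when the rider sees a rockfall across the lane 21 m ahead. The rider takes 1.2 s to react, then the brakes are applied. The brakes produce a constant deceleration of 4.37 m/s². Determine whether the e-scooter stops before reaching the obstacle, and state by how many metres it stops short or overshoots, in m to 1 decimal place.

16 mph × 0.44704 = 7.1526 m/s.
Reaction distance = 7.1526 × 1.2 = 8.583 m.
Braking distance = v²/(2a) = 51.160 / 8.740 = 5.854 m.
Total stopping distance = 8.583 + 5.854 = 14.437 m, vs 21 m available — it stops with 21 − 14.437 = 6.563 m to spare.

Yes — it stops 6.6 m short of the obstacle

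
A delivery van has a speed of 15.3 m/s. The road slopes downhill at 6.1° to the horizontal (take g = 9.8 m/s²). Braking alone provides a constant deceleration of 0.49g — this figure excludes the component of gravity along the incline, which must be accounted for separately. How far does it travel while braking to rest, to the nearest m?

a = 0.49 × 9.8 = 4.802 m/s².
Gravity along the downhill slope reduces the braking deceleration: a_eff = 4.802 − 9.8·sin 6.1° = 4.802 − 1.041 = 3.761 m/s².
Braking distance = v²/(2a) = 15.3000² / (2 × 3.761) = 234.090 / 7.522 = 31.121 m.

Braking distance ≈ 31 m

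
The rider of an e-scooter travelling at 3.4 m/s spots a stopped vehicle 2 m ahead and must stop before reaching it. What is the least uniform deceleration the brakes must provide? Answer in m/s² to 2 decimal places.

Required deceleration ≈ 2.89 m/s²

v² = 2a·d ⇒ a = v²/(2d) = 3.4000² / (2 × 2.000) = 11.560 / 4.000 = 2.8900 m/s².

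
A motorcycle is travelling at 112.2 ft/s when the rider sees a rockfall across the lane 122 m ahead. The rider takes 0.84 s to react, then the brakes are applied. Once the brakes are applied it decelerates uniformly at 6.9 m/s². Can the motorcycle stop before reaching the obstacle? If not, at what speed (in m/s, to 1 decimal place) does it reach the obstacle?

112.2 ft/s × 0.3048 = 34.1986 m/s.
Reaction distance = 34.1986 × 0.84 = 28.727 m.
Braking distance = v²/(2a) = 1169.544 / 13.800 = 84.750 m.
Total stopping distance = 28.727 + 84.750 = 113.477 m, vs 122 m available — it stops with 122 − 113.477 = 8.523 m to spare.

Yes — it stops about 8.5 m short of the obstacle, so it never reaches it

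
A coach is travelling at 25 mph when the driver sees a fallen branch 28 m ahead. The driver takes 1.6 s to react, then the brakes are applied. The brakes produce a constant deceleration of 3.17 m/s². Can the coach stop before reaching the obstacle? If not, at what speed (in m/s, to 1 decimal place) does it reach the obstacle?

No — it strikes the obstacle at 7.8 m/s

25 mph × 0.44704 = 11.1760 m/s.
Reaction distance = 11.1760 × 1.6 = 17.882 m.
Braking distance needed to stop: v²/(2a) = 124.903 / 6.340 = 19.701 m, so total needed = 17.882 + 19.701 = 37.583 m > 28 m — it cannot stop.
Distance remaining when braking begins: 28 − 17.882 = 10.118 m.
v² = v₀² − 2a·d = 124.903 − 2 × 3.170 × 10.118 = 60.755 m²/s².
v = √60.755 = 7.795 m/s.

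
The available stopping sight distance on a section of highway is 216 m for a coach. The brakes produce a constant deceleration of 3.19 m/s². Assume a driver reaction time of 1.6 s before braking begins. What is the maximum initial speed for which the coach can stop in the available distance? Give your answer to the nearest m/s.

Maximum speed ≈ 32 m/s

Stopping distance: v·t_r + v²/(2a) = 216 with t_r = 1.6 s and a = 3.190 m/s².
So v² + 10.208 v − 1378.08 = 0.
Positive root: v = −a·t_r + √((a·t_r)² + 2a·d) = −5.104 + √(26.051 + 1378.08) = 32.3677 m/s.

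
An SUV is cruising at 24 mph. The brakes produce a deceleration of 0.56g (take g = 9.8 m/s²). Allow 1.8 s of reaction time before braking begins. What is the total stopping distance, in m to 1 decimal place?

Total stopping distance ≈ 29.8 m

24 mph × 0.44704 = 10.7290 m/s.
a = 0.56 × 9.8 = 5.488 m/s².
Reaction distance = v·t_r = 10.7290 × 1.8 = 19.312 m.
Braking distance = v²/(2a) = 10.7290² / (2 × 5.488) = 115.111 / 10.976 = 10.488 m.
Total = 19.312 + 10.488 = 29.800 m.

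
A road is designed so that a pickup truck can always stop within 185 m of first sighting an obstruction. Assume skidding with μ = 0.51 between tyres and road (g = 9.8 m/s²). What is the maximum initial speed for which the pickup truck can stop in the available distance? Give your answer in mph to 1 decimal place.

a = μg = 0.51 × 9.8 = 4.998 m/s².
v²/(2a) = d ⇒ v = √(2 × 4.998 × 185) = √1849.26 = 43.0030 m/s.
43.0030 m/s ÷ 0.44704 = 96.195 mph.

Maximum speed ≈ 96.2 mph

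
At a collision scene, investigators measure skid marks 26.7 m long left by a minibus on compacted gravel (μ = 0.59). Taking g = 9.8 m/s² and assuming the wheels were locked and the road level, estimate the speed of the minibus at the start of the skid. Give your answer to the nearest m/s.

Deceleration a = μg = 0.59 × 9.8 = 5.782 m/s².
v = √(2a·d) = √(2 × 5.782 × 26.7) = √308.759 = 17.5715 m/s.

Initial speed ≈ 18 m/s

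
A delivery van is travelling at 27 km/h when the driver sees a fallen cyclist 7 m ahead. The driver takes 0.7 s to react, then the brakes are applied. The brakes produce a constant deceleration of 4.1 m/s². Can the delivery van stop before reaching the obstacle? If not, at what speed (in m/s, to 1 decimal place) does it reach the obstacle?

No — it strikes the obstacle at 6.5 m/s

27 km/h ÷ 3.6 = 7.5000 m/s.
Reaction distance = 7.5000 × 0.7 = 5.250 m.
Braking distance needed to stop: v²/(2a) = 56.250 / 8.200 = 6.860 m, so total needed = 5.250 + 6.860 = 12.110 m > 7 m — it cannot stop.
Distance remaining when braking begins: 7 − 5.250 = 1.750 m.
v² = v₀² − 2a·d = 56.250 − 2 × 4.100 × 1.750 = 41.900 m²/s².
v = √41.900 = 6.473 m/s.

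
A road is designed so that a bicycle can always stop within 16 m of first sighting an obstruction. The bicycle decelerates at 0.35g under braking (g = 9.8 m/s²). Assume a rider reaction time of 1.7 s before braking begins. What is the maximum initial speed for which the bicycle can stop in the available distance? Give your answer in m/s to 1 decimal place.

a = 0.35 × 9.8 = 3.430 m/s².
Stopping distance: v·t_r + v²/(2a) = 16 with t_r = 1.7 s and a = 3.430 m/s².
So v² + 11.662 v − 109.76 = 0.
Positive root: v = −a·t_r + √((a·t_r)² + 2a·d) = −5.831 + √(34.001 + 109.76) = 6.1590 m/s.

Maximum speed ≈ 6.2 m/s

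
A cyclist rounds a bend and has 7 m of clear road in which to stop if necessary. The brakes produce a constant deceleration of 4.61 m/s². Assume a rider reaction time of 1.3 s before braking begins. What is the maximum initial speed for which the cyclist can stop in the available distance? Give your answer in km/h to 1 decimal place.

Stopping distance: v·t_r + v²/(2a) = 7 with t_r = 1.3 s and a = 4.610 m/s².
So v² + 11.986 v − 64.54 = 0.
Positive root: v = −a·t_r + √((a·t_r)² + 2a·d) = −5.993 + √(35.916 + 64.54) = 4.0298 m/s.
4.0298 m/s × 3.6 = 14.507 km/h.

Maximum speed ≈ 14.5 km/h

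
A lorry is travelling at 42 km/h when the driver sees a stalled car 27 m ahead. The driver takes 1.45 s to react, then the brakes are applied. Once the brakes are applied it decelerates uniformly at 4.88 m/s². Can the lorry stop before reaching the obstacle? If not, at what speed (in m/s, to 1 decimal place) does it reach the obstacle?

No — it strikes the obstacle at 6.1 m/s

42 km/h ÷ 3.6 = 11.6667 m/s.
Reaction distance = 11.6667 × 1.45 = 16.917 m.
Braking distance needed to stop: v²/(2a) = 136.112 / 9.760 = 13.946 m, so total needed = 16.917 + 13.946 = 30.863 m > 27 m — it cannot stop.
Distance remaining when braking begins: 27 − 16.917 = 10.083 m.
v² = v₀² − 2a·d = 136.112 − 2 × 4.880 × 10.083 = 37.702 m²/s².
v = √37.702 = 6.140 m/s.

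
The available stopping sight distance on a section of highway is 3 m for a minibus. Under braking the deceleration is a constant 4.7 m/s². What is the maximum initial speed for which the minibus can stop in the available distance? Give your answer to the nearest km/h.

Maximum speed ≈ 19 km/h

v²/(2a) = d ⇒ v = √(2 × 4.700 × 3) = √28.20 = 5.3104 m/s.
5.3104 m/s × 3.6 = 19.117 km/h.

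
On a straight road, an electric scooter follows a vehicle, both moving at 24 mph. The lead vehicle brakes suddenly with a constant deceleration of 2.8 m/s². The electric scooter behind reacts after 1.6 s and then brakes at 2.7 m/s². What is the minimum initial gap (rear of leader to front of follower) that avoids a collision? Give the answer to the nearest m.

24 mph × 0.44704 = 10.7290 m/s.
Leader travels v²/(2a_L) = 115.111 / 5.600 = 20.556 m before stopping.
Follower covers v·t_r = 10.7290 × 1.6 = 17.166 m while reacting, then v²/(2a_F) = 115.111 / 5.400 = 21.317 m while braking, for a total of 17.166 + 21.317 = 38.483 m.
Since a_F ≤ a_L and the follower starts braking later, the follower is never slower than the leader, so the closest approach is when both have stopped.
Minimum gap = 38.483 − 20.556 = 17.927 m.

Minimum gap ≈ 18 m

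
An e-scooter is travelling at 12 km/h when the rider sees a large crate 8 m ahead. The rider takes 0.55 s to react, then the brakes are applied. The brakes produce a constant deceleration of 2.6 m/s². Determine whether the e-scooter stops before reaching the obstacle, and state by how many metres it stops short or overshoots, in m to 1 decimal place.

Yes — it stops 4.0 m short of the obstacle

12 km/h ÷ 3.6 = 3.3333 m/s.
Reaction distance = 3.3333 × 0.55 = 1.833 m.
Braking distance = v²/(2a) = 11.111 / 5.200 = 2.137 m.
Total stopping distance = 1.833 + 2.137 = 3.970 m, vs 8 m available — it stops with 8 − 3.970 = 4.030 m to spare.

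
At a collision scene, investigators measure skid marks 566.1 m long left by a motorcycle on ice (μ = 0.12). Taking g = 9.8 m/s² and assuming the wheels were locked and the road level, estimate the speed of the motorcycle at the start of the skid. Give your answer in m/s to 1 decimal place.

Initial speed ≈ 36.5 m/s

Deceleration a = μg = 0.12 × 9.8 = 1.176 m/s².
v = √(2a·d) = √(2 × 1.176 × 566.1) = √1331.467 = 36.4893 m/s.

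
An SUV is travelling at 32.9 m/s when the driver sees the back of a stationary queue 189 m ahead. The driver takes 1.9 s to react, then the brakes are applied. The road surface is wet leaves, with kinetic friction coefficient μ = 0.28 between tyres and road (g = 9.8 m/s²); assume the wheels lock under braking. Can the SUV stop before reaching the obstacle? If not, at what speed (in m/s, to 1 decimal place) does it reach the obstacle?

a = μg = 0.28 × 9.8 = 2.744 m/s².
Reaction distance = 32.9000 × 1.9 = 62.510 m.
Braking distance needed to stop: v²/(2a) = 1082.410 / 5.488 = 197.232 m, so total needed = 62.510 + 197.232 = 259.742 m > 189 m — it cannot stop.
Distance remaining when braking begins: 189 − 62.510 = 126.490 m.
v² = v₀² − 2a·d = 1082.410 − 2 × 2.744 × 126.490 = 388.233 m²/s².
v = √388.233 = 19.704 m/s.

No — it strikes the obstacle at 19.7 m/s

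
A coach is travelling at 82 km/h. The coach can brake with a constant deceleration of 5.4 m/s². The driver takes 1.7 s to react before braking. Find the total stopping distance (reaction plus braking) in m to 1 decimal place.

Total stopping distance ≈ 86.8 m

82 km/h ÷ 3.6 = 22.7778 m/s.
Reaction distance = v·t_r = 22.7778 × 1.7 = 38.722 m.
Braking distance = v²/(2a) = 22.7778² / (2 × 5.400) = 518.828 / 10.800 = 48.040 m.
Total = 38.722 + 48.040 = 86.762 m.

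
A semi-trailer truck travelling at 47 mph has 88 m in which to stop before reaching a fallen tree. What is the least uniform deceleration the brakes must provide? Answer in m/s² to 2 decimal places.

Required deceleration ≈ 2.51 m/s²

47 mph × 0.44704 = 21.0109 m/s.
v² = 2a·d ⇒ a = v²/(2d) = 21.0109² / (2 × 88.000) = 441.458 / 176.000 = 2.5083 m/s².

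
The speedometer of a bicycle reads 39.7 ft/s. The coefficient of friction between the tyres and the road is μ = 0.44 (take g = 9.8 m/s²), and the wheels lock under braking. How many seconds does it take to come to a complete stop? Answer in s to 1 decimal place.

Braking time ≈ 2.8 s

39.7 ft/s × 0.3048 = 12.1006 m/s.
a = μg = 0.44 × 9.8 = 4.312 m/s².
Braking time = v/a = 12.1006 / 4.312 = 2.806 s.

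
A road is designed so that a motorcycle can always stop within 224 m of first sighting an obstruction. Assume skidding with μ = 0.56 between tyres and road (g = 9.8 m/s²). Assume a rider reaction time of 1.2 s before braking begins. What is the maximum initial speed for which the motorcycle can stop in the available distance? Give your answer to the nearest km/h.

Maximum speed ≈ 156 km/h

a = μg = 0.56 × 9.8 = 5.488 m/s².
Stopping distance: v·t_r + v²/(2a) = 224 with t_r = 1.2 s and a = 5.488 m/s².
So v² + 13.171 v − 2458.62 = 0.
Positive root: v = −a·t_r + √((a·t_r)² + 2a·d) = −6.586 + √(43.375 + 2458.62) = 43.4339 m/s.
43.4339 m/s × 3.6 = 156.362 km/h.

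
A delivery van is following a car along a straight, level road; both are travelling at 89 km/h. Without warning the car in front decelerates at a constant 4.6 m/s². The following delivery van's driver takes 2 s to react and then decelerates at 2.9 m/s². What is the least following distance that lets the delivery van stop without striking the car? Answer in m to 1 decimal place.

Minimum gap ≈ 88.4 m

89 km/h ÷ 3.6 = 24.7222 m/s.
Leader travels v²/(2a_L) = 611.187 / 9.200 = 66.433 m before stopping.
Follower covers v·t_r = 24.7222 × 2 = 49.444 m while reacting, then v²/(2a_F) = 611.187 / 5.800 = 105.377 m while braking, for a total of 49.444 + 105.377 = 154.821 m.
Since a_F ≤ a_L and the follower starts braking later, the follower is never slower than the leader, so the closest approach is when both have stopped.
Minimum gap = 154.821 − 66.433 = 88.388 m.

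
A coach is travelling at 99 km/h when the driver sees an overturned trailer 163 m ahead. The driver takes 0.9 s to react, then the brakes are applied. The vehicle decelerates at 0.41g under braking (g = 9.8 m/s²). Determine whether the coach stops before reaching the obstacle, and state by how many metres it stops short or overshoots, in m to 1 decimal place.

99 km/h ÷ 3.6 = 27.5000 m/s.
a = 0.41 × 9.8 = 4.018 m/s².
Reaction distance = 27.5000 × 0.9 = 24.750 m.
Braking distance = v²/(2a) = 756.250 / 8.036 = 94.108 m.
Total stopping distance = 24.750 + 94.108 = 118.858 m, vs 163 m available — it stops with 163 − 118.858 = 44.142 m to spare.

Yes — it stops 44.1 m short of the obstacle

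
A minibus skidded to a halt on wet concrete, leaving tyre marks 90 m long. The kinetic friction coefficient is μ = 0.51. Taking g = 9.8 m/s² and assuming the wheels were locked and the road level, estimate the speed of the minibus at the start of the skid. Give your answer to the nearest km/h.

Initial speed ≈ 108 km/h

Deceleration a = μg = 0.51 × 9.8 = 4.998 m/s².
v = √(2a·d) = √(2 × 4.998 × 90) = √899.640 = 29.9940 m/s.
= 29.9940 × 3.6 = 107.978 km/h.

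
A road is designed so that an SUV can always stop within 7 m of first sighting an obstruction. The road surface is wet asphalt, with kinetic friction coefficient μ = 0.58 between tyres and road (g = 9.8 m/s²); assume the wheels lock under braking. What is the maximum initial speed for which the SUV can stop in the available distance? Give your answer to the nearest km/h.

Maximum speed ≈ 32 km/h

a = μg = 0.58 × 9.8 = 5.684 m/s².
v²/(2a) = d ⇒ v = √(2 × 5.684 × 7) = √79.58 = 8.9208 m/s.
8.9208 m/s × 3.6 = 32.115 km/h.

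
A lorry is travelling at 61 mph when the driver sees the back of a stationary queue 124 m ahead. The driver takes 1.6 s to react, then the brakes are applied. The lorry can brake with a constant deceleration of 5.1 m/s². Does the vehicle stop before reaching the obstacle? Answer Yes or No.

Yes

61 mph × 0.44704 = 27.2694 m/s.
Reaction distance = 27.2694 × 1.6 = 43.631 m.
Braking distance = v²/(2a) = 743.620 / 10.200 = 72.904 m.
Total stopping distance = 43.631 + 72.904 = 116.535 m, vs 124 m available — it stops with 124 − 116.535 = 7.465 m to spare.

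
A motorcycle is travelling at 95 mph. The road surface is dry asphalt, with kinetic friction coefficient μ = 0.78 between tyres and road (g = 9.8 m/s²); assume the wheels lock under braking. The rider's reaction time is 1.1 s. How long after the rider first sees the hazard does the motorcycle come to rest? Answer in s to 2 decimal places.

95 mph × 0.44704 = 42.4688 m/s.
a = μg = 0.78 × 9.8 = 7.644 m/s².
Braking time = v/a = 42.4688 / 7.644 = 5.556 s.
Total = 1.1 + 5.556 = 6.656 s.

Total time ≈ 6.66 s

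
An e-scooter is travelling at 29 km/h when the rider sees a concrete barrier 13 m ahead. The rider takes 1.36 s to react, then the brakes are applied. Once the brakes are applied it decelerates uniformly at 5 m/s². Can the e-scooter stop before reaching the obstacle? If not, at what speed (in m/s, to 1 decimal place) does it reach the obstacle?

No — it strikes the obstacle at 6.7 m/s

29 km/h ÷ 3.6 = 8.0556 m/s.
Reaction distance = 8.0556 × 1.36 = 10.956 m.
Braking distance needed to stop: v²/(2a) = 64.893 / 10.000 = 6.489 m, so total needed = 10.956 + 6.489 = 17.445 m > 13 m — it cannot stop.
Distance remaining when braking begins: 13 − 10.956 = 2.044 m.
v² = v₀² − 2a·d = 64.893 − 2 × 5.000 × 2.044 = 44.453 m²/s².
v = √44.453 = 6.667 m/s.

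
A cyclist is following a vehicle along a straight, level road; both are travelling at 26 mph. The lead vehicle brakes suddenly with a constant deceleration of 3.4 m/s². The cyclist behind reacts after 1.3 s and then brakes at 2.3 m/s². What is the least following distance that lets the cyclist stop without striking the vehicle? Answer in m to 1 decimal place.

26 mph × 0.44704 = 11.6230 m/s.
Leader travels v²/(2a_L) = 135.094 / 6.800 = 19.867 m before stopping.
Follower covers v·t_r = 11.6230 × 1.3 = 15.110 m while reacting, then v²/(2a_F) = 135.094 / 4.600 = 29.368 m while braking, for a total of 15.110 + 29.368 = 44.478 m.
Since a_F ≤ a_L and the follower starts braking later, the follower is never slower than the leader, so the closest approach is when both have stopped.
Minimum gap = 44.478 − 19.867 = 24.611 m.

Minimum gap ≈ 24.6 m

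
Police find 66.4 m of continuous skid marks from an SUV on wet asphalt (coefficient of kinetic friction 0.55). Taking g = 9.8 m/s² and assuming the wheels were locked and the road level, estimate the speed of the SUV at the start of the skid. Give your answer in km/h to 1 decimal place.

Deceleration a = μg = 0.55 × 9.8 = 5.390 m/s².
v = √(2a·d) = √(2 × 5.390 × 66.4) = √715.792 = 26.7543 m/s.
= 26.7543 × 3.6 = 96.315 km/h.

Initial speed ≈ 96.3 km/h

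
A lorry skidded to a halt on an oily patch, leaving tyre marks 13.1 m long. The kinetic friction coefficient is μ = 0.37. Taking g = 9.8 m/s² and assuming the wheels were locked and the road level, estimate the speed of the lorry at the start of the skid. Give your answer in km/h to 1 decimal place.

Deceleration a = μg = 0.37 × 9.8 = 3.626 m/s².
v = √(2a·d) = √(2 × 3.626 × 13.1) = √95.001 = 9.7468 m/s.
= 9.7468 × 3.6 = 35.088 km/h.

Initial speed ≈ 35.1 km/h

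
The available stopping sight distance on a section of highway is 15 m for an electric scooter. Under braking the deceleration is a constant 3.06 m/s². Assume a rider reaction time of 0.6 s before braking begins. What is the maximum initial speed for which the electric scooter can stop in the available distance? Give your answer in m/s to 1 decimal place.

Stopping distance: v·t_r + v²/(2a) = 15 with t_r = 0.6 s and a = 3.060 m/s².
So v² + 3.672 v − 91.80 = 0.
Positive root: v = −a·t_r + √((a·t_r)² + 2a·d) = −1.836 + √(3.371 + 91.80) = 7.9196 m/s.

Maximum speed ≈ 7.9 m/s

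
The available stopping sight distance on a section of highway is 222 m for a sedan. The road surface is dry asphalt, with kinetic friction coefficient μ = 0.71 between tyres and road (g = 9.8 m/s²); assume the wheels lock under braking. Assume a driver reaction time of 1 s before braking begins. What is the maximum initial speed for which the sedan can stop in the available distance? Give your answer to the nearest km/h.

Maximum speed ≈ 177 km/h

a = μg = 0.71 × 9.8 = 6.958 m/s².
Stopping distance: v·t_r + v²/(2a) = 222 with t_r = 1 s and a = 6.958 m/s².
So v² + 13.916 v − 3089.35 = 0.
Positive root: v = −a·t_r + √((a·t_r)² + 2a·d) = −6.958 + √(48.414 + 3089.35) = 49.0577 m/s.
49.0577 m/s × 3.6 = 176.608 km/h.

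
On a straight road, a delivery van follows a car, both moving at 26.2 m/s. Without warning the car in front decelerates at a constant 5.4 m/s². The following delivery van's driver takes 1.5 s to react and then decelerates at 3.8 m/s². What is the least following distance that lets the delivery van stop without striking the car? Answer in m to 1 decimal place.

Minimum gap ≈ 66.1 m

Leader travels v²/(2a_L) = 686.440 / 10.800 = 63.559 m before stopping.
Follower covers v·t_r = 26.2000 × 1.5 = 39.300 m while reacting, then v²/(2a_F) = 686.440 / 7.600 = 90.321 m while braking, for a total of 39.300 + 90.321 = 129.621 m.
Since a_F ≤ a_L and the follower starts braking later, the follower is never slower than the leader, so the closest approach is when both have stopped.
Minimum gap = 129.621 − 63.559 = 66.062 m.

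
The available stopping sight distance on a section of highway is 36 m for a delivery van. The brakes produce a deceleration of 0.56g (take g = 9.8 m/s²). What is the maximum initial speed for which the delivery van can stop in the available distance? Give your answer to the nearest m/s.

Maximum speed ≈ 20 m/s

a = 0.56 × 9.8 = 5.488 m/s².
v²/(2a) = d ⇒ v = √(2 × 5.488 × 36) = √395.14 = 19.8781 m/s.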